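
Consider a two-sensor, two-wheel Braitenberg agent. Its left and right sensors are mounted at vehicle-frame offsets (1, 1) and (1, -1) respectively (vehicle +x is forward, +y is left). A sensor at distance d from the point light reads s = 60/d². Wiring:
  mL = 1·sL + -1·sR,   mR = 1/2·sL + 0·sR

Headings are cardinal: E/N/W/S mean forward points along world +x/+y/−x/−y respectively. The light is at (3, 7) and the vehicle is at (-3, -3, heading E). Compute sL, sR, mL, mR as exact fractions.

30/53 30/73 600/3869 15/53

left sensor world pos  = (-2, -2); dL² = 106
right sensor world pos = (-2, -4); dR² = 146
sL = 60/106 = 30/53
sR = 60/146 = 30/73
mL = 1·sL + -1·sR = 600/3869
mR = 1/2·sL + 0·sR = 15/53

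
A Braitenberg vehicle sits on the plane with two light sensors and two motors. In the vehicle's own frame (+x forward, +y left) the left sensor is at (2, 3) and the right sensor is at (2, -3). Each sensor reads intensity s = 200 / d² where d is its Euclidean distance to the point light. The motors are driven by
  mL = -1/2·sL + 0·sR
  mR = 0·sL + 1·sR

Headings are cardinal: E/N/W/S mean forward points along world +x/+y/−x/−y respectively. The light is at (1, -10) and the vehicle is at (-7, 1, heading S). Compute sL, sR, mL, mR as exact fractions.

100/53 100/101 -50/53 100/101

left sensor world pos  = (-4, -1); dL² = 106
right sensor world pos = (-10, -1); dR² = 202
sL = 200/106 = 100/53
sR = 200/202 = 100/101
mL = -1/2·sL + 0·sR = -50/53
mR = 0·sL + 1·sR = 100/101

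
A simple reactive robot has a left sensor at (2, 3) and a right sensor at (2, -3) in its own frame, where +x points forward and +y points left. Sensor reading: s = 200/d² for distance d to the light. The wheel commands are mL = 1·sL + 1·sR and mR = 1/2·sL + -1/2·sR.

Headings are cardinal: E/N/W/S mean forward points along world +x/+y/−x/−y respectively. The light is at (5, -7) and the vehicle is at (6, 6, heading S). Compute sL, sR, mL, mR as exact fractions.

left sensor world pos  = (9, 4); dL² = 137
right sensor world pos = (3, 4); dR² = 125
sL = 200/137 = 200/137
sR = 200/125 = 8/5
mL = 1·sL + 1·sR = 2096/685
mR = 1/2·sL + -1/2·sR = -48/685

200/137 8/5 2096/685 -48/685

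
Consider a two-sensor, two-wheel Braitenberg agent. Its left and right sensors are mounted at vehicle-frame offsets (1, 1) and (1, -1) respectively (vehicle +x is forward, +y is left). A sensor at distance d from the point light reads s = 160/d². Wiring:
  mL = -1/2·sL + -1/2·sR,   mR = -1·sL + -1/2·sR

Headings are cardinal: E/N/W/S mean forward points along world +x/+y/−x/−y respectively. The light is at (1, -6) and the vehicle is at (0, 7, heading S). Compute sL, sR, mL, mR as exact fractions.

10/9 40/37 -365/333 -550/333

left sensor world pos  = (1, 6); dL² = 144
right sensor world pos = (-1, 6); dR² = 148
sL = 160/144 = 10/9
sR = 160/148 = 40/37
mL = -1/2·sL + -1/2·sR = -365/333
mR = -1·sL + -1/2·sR = -550/333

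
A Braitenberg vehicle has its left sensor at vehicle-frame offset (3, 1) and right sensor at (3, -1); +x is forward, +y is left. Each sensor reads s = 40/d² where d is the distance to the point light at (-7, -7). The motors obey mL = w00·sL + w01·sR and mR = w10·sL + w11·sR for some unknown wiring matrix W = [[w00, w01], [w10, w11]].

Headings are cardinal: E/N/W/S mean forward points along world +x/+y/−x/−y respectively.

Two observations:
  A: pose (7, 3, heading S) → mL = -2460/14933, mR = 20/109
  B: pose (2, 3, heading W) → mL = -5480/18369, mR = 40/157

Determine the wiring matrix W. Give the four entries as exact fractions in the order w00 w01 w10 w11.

obs A: pose=(7,3,S) → sL=20/137, sR=20/109, mL=-2460/14933, mR=20/109
obs B: pose=(2,3,W) → sL=40/117, sR=40/157, mL=-5480/18369, mR=40/157
sensor matrix S = [[20/137, 20/109], [40/117, 40/157]]; det S = -7004800/274304277
solve [mL_A; mL_B] = S·[w00; w01] and [mR_A; mR_B] = S·[w10; w11]:
  w00 = -1/2, w01 = -1/2, w10 = 0, w11 = 1

-1/2 -1/2 0 1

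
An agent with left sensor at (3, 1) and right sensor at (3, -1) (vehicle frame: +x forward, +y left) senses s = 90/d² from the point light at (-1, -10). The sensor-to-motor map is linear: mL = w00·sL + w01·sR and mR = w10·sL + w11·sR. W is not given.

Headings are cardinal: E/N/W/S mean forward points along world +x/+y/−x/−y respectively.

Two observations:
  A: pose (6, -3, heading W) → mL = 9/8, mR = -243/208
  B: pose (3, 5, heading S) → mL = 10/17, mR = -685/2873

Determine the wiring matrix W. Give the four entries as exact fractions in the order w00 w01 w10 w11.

obs A: pose=(6,-3,W) → sL=45/26, sR=9/8, mL=9/8, mR=-243/208
obs B: pose=(3,5,S) → sL=90/169, sR=10/17, mL=10/17, mR=-685/2873
sensor matrix S = [[45/26, 9/8], [90/169, 10/17]]; det S = 4815/11492
solve [mL_A; mL_B] = S·[w00; w01] and [mR_A; mR_B] = S·[w10; w11]:
  w00 = 0, w01 = 1, w10 = -1, w11 = 1/2

0 1 -1 1/2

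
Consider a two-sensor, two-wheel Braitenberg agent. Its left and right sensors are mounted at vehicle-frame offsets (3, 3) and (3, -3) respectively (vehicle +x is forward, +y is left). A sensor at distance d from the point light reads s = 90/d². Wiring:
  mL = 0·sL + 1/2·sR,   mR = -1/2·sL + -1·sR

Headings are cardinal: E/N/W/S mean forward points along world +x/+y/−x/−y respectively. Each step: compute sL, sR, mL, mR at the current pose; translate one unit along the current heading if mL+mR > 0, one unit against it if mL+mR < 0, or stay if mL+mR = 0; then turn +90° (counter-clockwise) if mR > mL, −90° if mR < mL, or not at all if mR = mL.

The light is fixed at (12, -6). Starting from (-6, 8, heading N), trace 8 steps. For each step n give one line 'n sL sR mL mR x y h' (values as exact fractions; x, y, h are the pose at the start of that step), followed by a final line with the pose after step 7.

0 9/73 45/257 45/514 -8883/37522 -6 8 N
1 90/481 18/65 9/65 -891/2405 -6 7 E
2 45/178 45/292 45/584 -3645/12994 -7 7 S
3 18/121 90/773 45/773 -17847/93533 -7 8 W
4 9/73 45/257 45/514 -8883/37522 -6 8 N
5 90/481 18/65 9/65 -891/2405 -6 7 E
6 45/178 45/292 45/584 -3645/12994 -7 7 S
7 18/121 90/773 45/773 -17847/93533 -7 8 W
final -6 8 N

n=0: pose=(-6,8,N); sL=9/73, sR=45/257; mL=45/514, mR=-8883/37522; mL+mR=-2799/18761 → advance -1; mR−mL=-6084/18761 → turn -1·90°
n=1: pose=(-6,7,E); sL=90/481, sR=18/65; mL=9/65, mR=-891/2405; mL+mR=-558/2405 → advance -1; mR−mL=-1224/2405 → turn -1·90°
n=2: pose=(-7,7,S); sL=45/178, sR=45/292; mL=45/584, mR=-3645/12994; mL+mR=-10575/51976 → advance -1; mR−mL=-18585/51976 → turn -1·90°
n=3: pose=(-7,8,W); sL=18/121, sR=90/773; mL=45/773, mR=-17847/93533; mL+mR=-12402/93533 → advance -1; mR−mL=-23292/93533 → turn -1·90°
n=4: pose=(-6,8,N); sL=9/73, sR=45/257; mL=45/514, mR=-8883/37522; mL+mR=-2799/18761 → advance -1; mR−mL=-6084/18761 → turn -1·90°
n=5: pose=(-6,7,E); sL=90/481, sR=18/65; mL=9/65, mR=-891/2405; mL+mR=-558/2405 → advance -1; mR−mL=-1224/2405 → turn -1·90°
n=6: pose=(-7,7,S); sL=45/178, sR=45/292; mL=45/584, mR=-3645/12994; mL+mR=-10575/51976 → advance -1; mR−mL=-18585/51976 → turn -1·90°
n=7: pose=(-7,8,W); sL=18/121, sR=90/773; mL=45/773, mR=-17847/93533; mL+mR=-12402/93533 → advance -1; mR−mL=-23292/93533 → turn -1·90°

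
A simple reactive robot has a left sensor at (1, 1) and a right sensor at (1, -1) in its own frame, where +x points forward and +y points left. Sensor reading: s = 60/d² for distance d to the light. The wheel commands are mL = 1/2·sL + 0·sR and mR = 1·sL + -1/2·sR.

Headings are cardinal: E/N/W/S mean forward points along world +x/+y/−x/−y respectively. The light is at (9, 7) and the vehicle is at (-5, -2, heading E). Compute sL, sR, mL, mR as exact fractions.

60/233 60/269 30/233 9150/62677

left sensor world pos  = (-4, -1); dL² = 233
right sensor world pos = (-4, -3); dR² = 269
sL = 60/233 = 60/233
sR = 60/269 = 60/269
mL = 1/2·sL + 0·sR = 30/233
mR = 1·sL + -1/2·sR = 9150/62677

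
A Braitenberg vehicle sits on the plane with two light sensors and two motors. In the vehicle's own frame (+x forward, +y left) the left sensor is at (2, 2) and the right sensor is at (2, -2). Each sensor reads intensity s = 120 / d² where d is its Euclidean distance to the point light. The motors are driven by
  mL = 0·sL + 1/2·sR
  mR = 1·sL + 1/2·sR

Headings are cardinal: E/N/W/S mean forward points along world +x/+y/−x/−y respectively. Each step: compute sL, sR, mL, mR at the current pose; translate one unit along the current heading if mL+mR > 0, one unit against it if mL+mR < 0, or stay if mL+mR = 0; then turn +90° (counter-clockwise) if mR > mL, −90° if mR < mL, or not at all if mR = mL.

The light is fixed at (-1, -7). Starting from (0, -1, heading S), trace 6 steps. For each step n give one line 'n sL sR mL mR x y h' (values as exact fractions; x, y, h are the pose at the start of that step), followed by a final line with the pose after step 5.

n=0: pose=(0,-1,S); sL=24/5, sR=120/17; mL=60/17, mR=708/85; mL+mR=1008/85 → advance +1; mR−mL=24/5 → turn +1·90°
n=1: pose=(0,-2,E); sL=60/29, sR=20/3; mL=10/3, mR=470/87; mL+mR=760/87 → advance +1; mR−mL=60/29 → turn +1·90°
n=2: pose=(1,-2,N); sL=120/49, sR=24/13; mL=12/13, mR=2148/637; mL+mR=2736/637 → advance +1; mR−mL=120/49 → turn +1·90°
n=3: pose=(1,-1,W); sL=15/2, sR=15/8; mL=15/16, mR=135/16; mL+mR=75/8 → advance +1; mR−mL=15/2 → turn +1·90°
n=4: pose=(0,-1,S); sL=24/5, sR=120/17; mL=60/17, mR=708/85; mL+mR=1008/85 → advance +1; mR−mL=24/5 → turn +1·90°
n=5: pose=(0,-2,E); sL=60/29, sR=20/3; mL=10/3, mR=470/87; mL+mR=760/87 → advance +1; mR−mL=60/29 → turn +1·90°

0 24/5 120/17 60/17 708/85 0 -1 S
1 60/29 20/3 10/3 470/87 0 -2 E
2 120/49 24/13 12/13 2148/637 1 -2 N
3 15/2 15/8 15/16 135/16 1 -1 W
4 24/5 120/17 60/17 708/85 0 -1 S
5 60/29 20/3 10/3 470/87 0 -2 E
final 1 -2 N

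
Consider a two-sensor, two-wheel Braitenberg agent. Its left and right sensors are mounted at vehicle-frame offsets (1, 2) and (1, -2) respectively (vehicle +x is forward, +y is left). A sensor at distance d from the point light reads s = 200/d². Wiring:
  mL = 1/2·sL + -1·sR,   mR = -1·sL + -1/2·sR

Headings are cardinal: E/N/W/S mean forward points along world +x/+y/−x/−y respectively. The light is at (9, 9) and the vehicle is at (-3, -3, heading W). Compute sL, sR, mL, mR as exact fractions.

40/73 200/269 -9220/19637 -18060/19637

left sensor world pos  = (-4, -5); dL² = 365
right sensor world pos = (-4, -1); dR² = 269
sL = 200/365 = 40/73
sR = 200/269 = 200/269
mL = 1/2·sL + -1·sR = -9220/19637
mR = -1·sL + -1/2·sR = -18060/19637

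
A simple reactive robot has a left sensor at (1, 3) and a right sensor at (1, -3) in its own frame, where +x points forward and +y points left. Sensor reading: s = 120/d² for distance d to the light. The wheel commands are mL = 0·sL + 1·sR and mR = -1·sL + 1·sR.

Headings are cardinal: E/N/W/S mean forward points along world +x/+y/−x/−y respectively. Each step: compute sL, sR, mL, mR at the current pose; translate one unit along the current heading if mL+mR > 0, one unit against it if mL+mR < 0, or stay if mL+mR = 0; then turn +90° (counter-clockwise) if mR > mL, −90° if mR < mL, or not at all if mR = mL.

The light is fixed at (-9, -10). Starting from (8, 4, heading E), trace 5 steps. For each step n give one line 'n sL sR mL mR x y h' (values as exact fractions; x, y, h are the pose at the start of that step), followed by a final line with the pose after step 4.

n=0: pose=(8,4,E); sL=120/613, sR=24/89; mL=24/89, mR=4032/54557; mL+mR=18744/54557 → advance +1; mR−mL=-120/613 → turn -1·90°
n=1: pose=(9,4,S); sL=12/61, sR=60/197; mL=60/197, mR=1296/12017; mL+mR=4956/12017 → advance +1; mR−mL=-12/61 → turn -1·90°
n=2: pose=(9,3,W); sL=120/389, sR=24/109; mL=24/109, mR=-3744/42401; mL+mR=5592/42401 → advance +1; mR−mL=-120/389 → turn -1·90°
n=3: pose=(8,3,N); sL=15/49, sR=30/149; mL=30/149, mR=-765/7301; mL+mR=705/7301 → advance +1; mR−mL=-15/49 → turn -1·90°
n=4: pose=(8,4,E); sL=120/613, sR=24/89; mL=24/89, mR=4032/54557; mL+mR=18744/54557 → advance +1; mR−mL=-120/613 → turn -1·90°

0 120/613 24/89 24/89 4032/54557 8 4 E
1 12/61 60/197 60/197 1296/12017 9 4 S
2 120/389 24/109 24/109 -3744/42401 9 3 W
3 15/49 30/149 30/149 -765/7301 8 3 N
4 120/613 24/89 24/89 4032/54557 8 4 E
final 9 4 S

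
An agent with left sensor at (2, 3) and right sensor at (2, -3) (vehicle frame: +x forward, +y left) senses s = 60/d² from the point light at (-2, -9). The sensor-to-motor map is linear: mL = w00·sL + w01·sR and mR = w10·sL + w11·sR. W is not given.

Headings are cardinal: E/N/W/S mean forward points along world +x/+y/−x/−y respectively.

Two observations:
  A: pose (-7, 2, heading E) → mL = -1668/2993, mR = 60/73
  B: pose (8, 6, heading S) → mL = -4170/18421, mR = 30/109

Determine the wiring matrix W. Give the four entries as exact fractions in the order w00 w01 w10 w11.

obs A: pose=(-7,2,E) → sL=12/41, sR=60/73, mL=-1668/2993, mR=60/73
obs B: pose=(8,6,S) → sL=30/169, sR=30/109, mL=-4170/18421, mR=30/109
sensor matrix S = [[12/41, 60/73], [30/169, 30/109]]; det S = -3602880/55134053
solve [mL_A; mL_B] = S·[w00; w01] and [mR_A; mR_B] = S·[w10; w11]:
  w00 = -1/2, w01 = -1/2, w10 = 0, w11 = 1

-1/2 -1/2 0 1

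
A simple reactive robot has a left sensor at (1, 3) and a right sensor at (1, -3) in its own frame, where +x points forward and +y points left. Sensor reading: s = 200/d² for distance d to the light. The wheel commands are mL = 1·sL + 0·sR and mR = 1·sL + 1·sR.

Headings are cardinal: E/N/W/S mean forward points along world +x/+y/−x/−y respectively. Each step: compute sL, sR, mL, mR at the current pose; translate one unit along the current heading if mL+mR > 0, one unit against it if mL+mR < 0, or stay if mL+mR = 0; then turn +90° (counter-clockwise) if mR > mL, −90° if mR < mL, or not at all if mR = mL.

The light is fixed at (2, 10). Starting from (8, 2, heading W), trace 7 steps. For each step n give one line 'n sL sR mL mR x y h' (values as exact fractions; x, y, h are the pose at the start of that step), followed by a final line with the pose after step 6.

n=0: pose=(8,2,W); sL=100/73, sR=4; mL=100/73, mR=392/73; mL+mR=492/73 → advance +1; mR−mL=4 → turn +1·90°
n=1: pose=(7,2,S); sL=40/29, sR=40/17; mL=40/29, mR=1840/493; mL+mR=2520/493 → advance +1; mR−mL=40/17 → turn +1·90°
n=2: pose=(7,1,E); sL=25/9, sR=10/9; mL=25/9, mR=35/9; mL+mR=20/3 → advance +1; mR−mL=10/9 → turn +1·90°
n=3: pose=(8,1,N); sL=200/73, sR=40/29; mL=200/73, mR=8720/2117; mL+mR=14520/2117 → advance +1; mR−mL=40/29 → turn +1·90°
n=4: pose=(8,2,W); sL=100/73, sR=4; mL=100/73, mR=392/73; mL+mR=492/73 → advance +1; mR−mL=4 → turn +1·90°
n=5: pose=(7,2,S); sL=40/29, sR=40/17; mL=40/29, mR=1840/493; mL+mR=2520/493 → advance +1; mR−mL=40/17 → turn +1·90°
n=6: pose=(7,1,E); sL=25/9, sR=10/9; mL=25/9, mR=35/9; mL+mR=20/3 → advance +1; mR−mL=10/9 → turn +1·90°

0 100/73 4 100/73 392/73 8 2 W
1 40/29 40/17 40/29 1840/493 7 2 S
2 25/9 10/9 25/9 35/9 7 1 E
3 200/73 40/29 200/73 8720/2117 8 1 N
4 100/73 4 100/73 392/73 8 2 W
5 40/29 40/17 40/29 1840/493 7 2 S
6 25/9 10/9 25/9 35/9 7 1 E
final 8 1 N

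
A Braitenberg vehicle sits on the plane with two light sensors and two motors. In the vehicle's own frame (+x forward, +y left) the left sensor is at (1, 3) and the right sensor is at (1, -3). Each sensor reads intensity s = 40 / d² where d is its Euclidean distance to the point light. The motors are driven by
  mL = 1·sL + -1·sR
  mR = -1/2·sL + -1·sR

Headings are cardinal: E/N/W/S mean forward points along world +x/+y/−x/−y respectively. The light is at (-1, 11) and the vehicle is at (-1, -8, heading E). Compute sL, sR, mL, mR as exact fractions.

left sensor world pos  = (0, -5); dL² = 257
right sensor world pos = (0, -11); dR² = 485
sL = 40/257 = 40/257
sR = 40/485 = 8/97
mL = 1·sL + -1·sR = 1824/24929
mR = -1/2·sL + -1·sR = -3996/24929

40/257 8/97 1824/24929 -3996/24929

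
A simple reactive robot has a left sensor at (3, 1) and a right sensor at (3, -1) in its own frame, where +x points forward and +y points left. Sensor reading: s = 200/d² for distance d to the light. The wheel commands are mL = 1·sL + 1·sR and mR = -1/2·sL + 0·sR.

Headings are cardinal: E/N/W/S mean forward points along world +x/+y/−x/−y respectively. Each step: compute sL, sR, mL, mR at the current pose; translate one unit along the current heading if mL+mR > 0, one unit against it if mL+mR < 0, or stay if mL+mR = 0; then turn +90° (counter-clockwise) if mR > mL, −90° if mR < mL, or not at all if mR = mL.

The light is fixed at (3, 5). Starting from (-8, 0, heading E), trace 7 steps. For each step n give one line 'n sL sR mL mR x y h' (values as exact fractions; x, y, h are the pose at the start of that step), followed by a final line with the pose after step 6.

0 5/2 2 9/2 -5/4 -8 0 E
1 40/29 40/37 2640/1073 -20/29 -7 0 S
2 100/109 100/97 20600/10573 -50/109 -7 -1 W
3 200/153 200/109 52400/16677 -100/153 -8 -1 N
4 5/2 2 9/2 -5/4 -8 0 E
5 40/29 40/37 2640/1073 -20/29 -7 0 S
6 100/109 100/97 20600/10573 -50/109 -7 -1 W
final -8 -1 N

n=0: pose=(-8,0,E); sL=5/2, sR=2; mL=9/2, mR=-5/4; mL+mR=13/4 → advance +1; mR−mL=-23/4 → turn -1·90°
n=1: pose=(-7,0,S); sL=40/29, sR=40/37; mL=2640/1073, mR=-20/29; mL+mR=1900/1073 → advance +1; mR−mL=-3380/1073 → turn -1·90°
n=2: pose=(-7,-1,W); sL=100/109, sR=100/97; mL=20600/10573, mR=-50/109; mL+mR=15750/10573 → advance +1; mR−mL=-25450/10573 → turn -1·90°
n=3: pose=(-8,-1,N); sL=200/153, sR=200/109; mL=52400/16677, mR=-100/153; mL+mR=41500/16677 → advance +1; mR−mL=-21100/5559 → turn -1·90°
n=4: pose=(-8,0,E); sL=5/2, sR=2; mL=9/2, mR=-5/4; mL+mR=13/4 → advance +1; mR−mL=-23/4 → turn -1·90°
n=5: pose=(-7,0,S); sL=40/29, sR=40/37; mL=2640/1073, mR=-20/29; mL+mR=1900/1073 → advance +1; mR−mL=-3380/1073 → turn -1·90°
n=6: pose=(-7,-1,W); sL=100/109, sR=100/97; mL=20600/10573, mR=-50/109; mL+mR=15750/10573 → advance +1; mR−mL=-25450/10573 → turn -1·90°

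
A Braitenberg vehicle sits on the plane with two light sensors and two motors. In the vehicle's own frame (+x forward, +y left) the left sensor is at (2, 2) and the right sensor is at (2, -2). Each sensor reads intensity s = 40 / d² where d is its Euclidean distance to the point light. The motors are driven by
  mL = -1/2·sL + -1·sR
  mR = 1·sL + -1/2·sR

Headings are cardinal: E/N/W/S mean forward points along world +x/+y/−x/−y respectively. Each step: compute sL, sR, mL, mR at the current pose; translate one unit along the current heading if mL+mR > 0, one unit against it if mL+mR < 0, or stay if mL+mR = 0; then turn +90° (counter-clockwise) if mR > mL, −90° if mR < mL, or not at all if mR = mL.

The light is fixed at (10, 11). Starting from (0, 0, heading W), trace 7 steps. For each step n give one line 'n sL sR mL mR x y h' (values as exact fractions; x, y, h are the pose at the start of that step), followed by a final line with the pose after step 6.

0 40/313 8/45 -3404/14085 548/14085 0 0 W
1 20/109 4/29 -726/3161 362/3161 1 0 S
2 40/113 40/193 -8380/21809 5460/21809 1 1 E
3 5/26 5/16 -85/208 15/416 0 1 N
4 40/313 8/45 -3404/14085 548/14085 0 0 W
5 20/109 4/29 -726/3161 362/3161 1 0 S
6 40/113 40/193 -8380/21809 5460/21809 1 1 E
final 0 1 N

n=0: pose=(0,0,W); sL=40/313, sR=8/45; mL=-3404/14085, mR=548/14085; mL+mR=-952/4695 → advance -1; mR−mL=3952/14085 → turn +1·90°
n=1: pose=(1,0,S); sL=20/109, sR=4/29; mL=-726/3161, mR=362/3161; mL+mR=-364/3161 → advance -1; mR−mL=1088/3161 → turn +1·90°
n=2: pose=(1,1,E); sL=40/113, sR=40/193; mL=-8380/21809, mR=5460/21809; mL+mR=-2920/21809 → advance -1; mR−mL=13840/21809 → turn +1·90°
n=3: pose=(0,1,N); sL=5/26, sR=5/16; mL=-85/208, mR=15/416; mL+mR=-155/416 → advance -1; mR−mL=185/416 → turn +1·90°
n=4: pose=(0,0,W); sL=40/313, sR=8/45; mL=-3404/14085, mR=548/14085; mL+mR=-952/4695 → advance -1; mR−mL=3952/14085 → turn +1·90°
n=5: pose=(1,0,S); sL=20/109, sR=4/29; mL=-726/3161, mR=362/3161; mL+mR=-364/3161 → advance -1; mR−mL=1088/3161 → turn +1·90°
n=6: pose=(1,1,E); sL=40/113, sR=40/193; mL=-8380/21809, mR=5460/21809; mL+mR=-2920/21809 → advance -1; mR−mL=13840/21809 → turn +1·90°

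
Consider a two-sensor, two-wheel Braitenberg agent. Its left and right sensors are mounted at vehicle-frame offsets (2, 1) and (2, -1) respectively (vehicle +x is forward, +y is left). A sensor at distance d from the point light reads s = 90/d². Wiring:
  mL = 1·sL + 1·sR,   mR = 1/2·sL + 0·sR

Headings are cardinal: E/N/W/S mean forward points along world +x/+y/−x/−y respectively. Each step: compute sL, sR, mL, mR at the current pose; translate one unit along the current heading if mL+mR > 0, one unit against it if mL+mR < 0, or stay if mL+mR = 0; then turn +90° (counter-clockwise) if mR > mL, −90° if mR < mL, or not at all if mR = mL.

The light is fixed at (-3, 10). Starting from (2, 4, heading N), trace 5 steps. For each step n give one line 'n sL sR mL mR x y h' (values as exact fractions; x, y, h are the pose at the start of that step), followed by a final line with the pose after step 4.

0 45/16 45/26 945/208 45/32 2 4 N
1 18/13 18/17 540/221 9/13 2 5 E
2 45/49 45/37 3870/1813 45/98 3 5 S
3 18/13 90/41 1908/533 9/13 3 4 W
4 45/16 45/26 945/208 45/32 2 4 N
final 2 5 E

n=0: pose=(2,4,N); sL=45/16, sR=45/26; mL=945/208, mR=45/32; mL+mR=2475/416 → advance +1; mR−mL=-1305/416 → turn -1·90°
n=1: pose=(2,5,E); sL=18/13, sR=18/17; mL=540/221, mR=9/13; mL+mR=693/221 → advance +1; mR−mL=-387/221 → turn -1·90°
n=2: pose=(3,5,S); sL=45/49, sR=45/37; mL=3870/1813, mR=45/98; mL+mR=9405/3626 → advance +1; mR−mL=-6075/3626 → turn -1·90°
n=3: pose=(3,4,W); sL=18/13, sR=90/41; mL=1908/533, mR=9/13; mL+mR=2277/533 → advance +1; mR−mL=-1539/533 → turn -1·90°
n=4: pose=(2,4,N); sL=45/16, sR=45/26; mL=945/208, mR=45/32; mL+mR=2475/416 → advance +1; mR−mL=-1305/416 → turn -1·90°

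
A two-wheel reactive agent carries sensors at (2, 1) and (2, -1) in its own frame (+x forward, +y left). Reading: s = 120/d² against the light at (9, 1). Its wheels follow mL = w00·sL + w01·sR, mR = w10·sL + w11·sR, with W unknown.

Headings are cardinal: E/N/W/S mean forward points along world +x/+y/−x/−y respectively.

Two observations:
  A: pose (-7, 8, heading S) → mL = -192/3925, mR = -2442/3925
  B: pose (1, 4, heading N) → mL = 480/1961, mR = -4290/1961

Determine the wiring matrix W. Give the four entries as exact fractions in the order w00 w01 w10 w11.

obs A: pose=(-7,8,S) → sL=12/25, sR=60/157, mL=-192/3925, mR=-2442/3925
obs B: pose=(1,4,N) → sL=60/53, sR=60/37, mL=480/1961, mR=-4290/1961
sensor matrix S = [[12/25, 60/157], [60/53, 60/37]]; det S = 532224/1539385
solve [mL_A; mL_B] = S·[w00; w01] and [mR_A; mR_B] = S·[w10; w11]:
  w00 = -1/2, w01 = 1/2, w10 = -1/2, w11 = -1

-1/2 1/2 -1/2 -1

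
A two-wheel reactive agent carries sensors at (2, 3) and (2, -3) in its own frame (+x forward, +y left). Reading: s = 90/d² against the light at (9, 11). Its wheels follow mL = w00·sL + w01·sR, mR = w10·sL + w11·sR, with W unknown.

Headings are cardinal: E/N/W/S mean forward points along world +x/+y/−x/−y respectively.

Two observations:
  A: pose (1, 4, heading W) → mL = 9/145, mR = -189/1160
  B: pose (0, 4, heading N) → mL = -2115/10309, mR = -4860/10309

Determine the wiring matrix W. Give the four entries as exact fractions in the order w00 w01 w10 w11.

1 -1/2 1/2 -1/2

obs A: pose=(1,4,W) → sL=9/20, sR=45/58, mL=9/145, mR=-189/1160
obs B: pose=(0,4,N) → sL=90/169, sR=90/61, mL=-2115/10309, mR=-4860/10309
sensor matrix S = [[9/20, 45/58], [90/169, 90/61]]; det S = 149931/597922
solve [mL_A; mL_B] = S·[w00; w01] and [mR_A; mR_B] = S·[w10; w11]:
  w00 = 1, w01 = -1/2, w10 = 1/2, w11 = -1/2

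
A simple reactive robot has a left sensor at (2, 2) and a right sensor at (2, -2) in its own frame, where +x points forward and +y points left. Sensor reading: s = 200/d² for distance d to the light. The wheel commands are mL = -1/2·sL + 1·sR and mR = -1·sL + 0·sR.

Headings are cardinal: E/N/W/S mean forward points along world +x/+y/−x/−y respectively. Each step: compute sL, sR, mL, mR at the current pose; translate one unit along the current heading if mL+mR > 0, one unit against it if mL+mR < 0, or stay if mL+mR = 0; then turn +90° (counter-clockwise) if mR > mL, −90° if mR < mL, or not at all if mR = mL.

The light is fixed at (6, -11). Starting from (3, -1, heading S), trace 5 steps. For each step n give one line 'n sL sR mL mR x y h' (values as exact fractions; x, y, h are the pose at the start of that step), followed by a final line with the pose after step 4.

0 40/13 200/89 820/1157 -40/13 3 -1 S
1 100/53 100/97 450/5141 -100/53 3 0 W
2 40/37 200/169 4020/6253 -40/37 4 0 N
3 25/18 25/8 175/72 -25/18 4 -1 E
4 40/13 200/73 1140/949 -40/13 5 -1 S
final 5 0 W

n=0: pose=(3,-1,S); sL=40/13, sR=200/89; mL=820/1157, mR=-40/13; mL+mR=-2740/1157 → advance -1; mR−mL=-4380/1157 → turn -1·90°
n=1: pose=(3,0,W); sL=100/53, sR=100/97; mL=450/5141, mR=-100/53; mL+mR=-9250/5141 → advance -1; mR−mL=-10150/5141 → turn -1·90°
n=2: pose=(4,0,N); sL=40/37, sR=200/169; mL=4020/6253, mR=-40/37; mL+mR=-2740/6253 → advance -1; mR−mL=-10780/6253 → turn -1·90°
n=3: pose=(4,-1,E); sL=25/18, sR=25/8; mL=175/72, mR=-25/18; mL+mR=25/24 → advance +1; mR−mL=-275/72 → turn -1·90°
n=4: pose=(5,-1,S); sL=40/13, sR=200/73; mL=1140/949, mR=-40/13; mL+mR=-1780/949 → advance -1; mR−mL=-4060/949 → turn -1·90°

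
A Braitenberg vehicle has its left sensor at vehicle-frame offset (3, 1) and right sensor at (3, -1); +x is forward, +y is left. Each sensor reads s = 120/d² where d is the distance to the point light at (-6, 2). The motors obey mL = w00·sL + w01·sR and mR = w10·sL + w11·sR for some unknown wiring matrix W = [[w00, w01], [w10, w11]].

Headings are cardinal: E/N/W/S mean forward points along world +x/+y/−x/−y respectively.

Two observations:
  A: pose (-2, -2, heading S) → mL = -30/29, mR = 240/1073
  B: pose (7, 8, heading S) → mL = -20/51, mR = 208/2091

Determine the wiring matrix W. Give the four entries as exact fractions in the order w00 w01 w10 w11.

obs A: pose=(-2,-2,S) → sL=60/37, sR=60/29, mL=-30/29, mR=240/1073
obs B: pose=(7,8,S) → sL=24/41, sR=40/51, mL=-20/51, mR=208/2091
sensor matrix S = [[60/37, 60/29], [24/41, 40/51]]; det S = 45440/747881
solve [mL_A; mL_B] = S·[w00; w01] and [mR_A; mR_B] = S·[w10; w11]:
  w00 = 0, w01 = -1/2, w10 = -1/2, w11 = 1/2

0 -1/2 -1/2 1/2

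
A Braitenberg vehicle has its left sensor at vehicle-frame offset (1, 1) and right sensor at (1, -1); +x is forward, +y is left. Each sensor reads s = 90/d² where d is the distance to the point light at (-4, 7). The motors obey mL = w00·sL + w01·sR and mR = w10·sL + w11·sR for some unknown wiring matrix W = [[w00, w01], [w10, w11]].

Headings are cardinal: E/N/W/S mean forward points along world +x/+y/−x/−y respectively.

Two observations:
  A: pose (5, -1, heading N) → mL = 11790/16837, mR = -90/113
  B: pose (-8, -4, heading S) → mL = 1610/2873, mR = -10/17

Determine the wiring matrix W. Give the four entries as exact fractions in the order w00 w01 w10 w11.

obs A: pose=(5,-1,N) → sL=90/113, sR=90/149, mL=11790/16837, mR=-90/113
obs B: pose=(-8,-4,S) → sL=10/17, sR=90/169, mL=1610/2873, mR=-10/17
sensor matrix S = [[90/113, 90/149], [10/17, 90/169]]; det S = 3330000/48372701
solve [mL_A; mL_B] = S·[w00; w01] and [mR_A; mR_B] = S·[w10; w11]:
  w00 = 1/2, w01 = 1/2, w10 = -1, w11 = 0

1/2 1/2 -1 0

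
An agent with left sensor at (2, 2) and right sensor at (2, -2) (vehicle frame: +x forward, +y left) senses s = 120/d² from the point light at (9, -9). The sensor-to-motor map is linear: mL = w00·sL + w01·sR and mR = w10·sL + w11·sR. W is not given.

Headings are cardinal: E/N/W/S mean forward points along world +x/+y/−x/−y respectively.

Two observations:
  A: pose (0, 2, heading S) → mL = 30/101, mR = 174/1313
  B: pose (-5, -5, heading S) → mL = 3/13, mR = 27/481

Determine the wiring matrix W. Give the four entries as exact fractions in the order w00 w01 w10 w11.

0 1/2 -1/2 1

obs A: pose=(0,2,S) → sL=12/13, sR=60/101, mL=30/101, mR=174/1313
obs B: pose=(-5,-5,S) → sL=30/37, sR=6/13, mL=3/13, mR=27/481
sensor matrix S = [[12/13, 60/101], [30/37, 6/13]]; det S = -35136/631553
solve [mL_A; mL_B] = S·[w00; w01] and [mR_A; mR_B] = S·[w10; w11]:
  w00 = 0, w01 = 1/2, w10 = -1/2, w11 = 1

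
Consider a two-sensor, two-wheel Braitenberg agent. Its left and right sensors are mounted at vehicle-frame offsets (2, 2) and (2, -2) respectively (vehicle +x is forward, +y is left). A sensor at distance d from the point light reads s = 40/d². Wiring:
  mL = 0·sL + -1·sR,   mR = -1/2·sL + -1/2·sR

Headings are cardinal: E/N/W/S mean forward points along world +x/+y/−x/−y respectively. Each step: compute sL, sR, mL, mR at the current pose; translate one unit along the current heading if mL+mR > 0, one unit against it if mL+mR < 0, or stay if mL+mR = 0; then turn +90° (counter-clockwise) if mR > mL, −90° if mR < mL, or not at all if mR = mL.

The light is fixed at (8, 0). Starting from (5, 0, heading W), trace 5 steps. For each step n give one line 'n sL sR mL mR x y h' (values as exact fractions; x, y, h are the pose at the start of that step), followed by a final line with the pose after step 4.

0 40/29 40/29 -40/29 -40/29 5 0 W
1 2 2 -2 -2 6 0 W
2 40/13 40/13 -40/13 -40/13 7 0 W
3 5 5 -5 -5 8 0 W
4 8 8 -8 -8 9 0 W
final 10 0 W

n=0: pose=(5,0,W); sL=40/29, sR=40/29; mL=-40/29, mR=-40/29; mL+mR=-80/29 → advance -1; mR−mL=0 → turn +0·90°
n=1: pose=(6,0,W); sL=2, sR=2; mL=-2, mR=-2; mL+mR=-4 → advance -1; mR−mL=0 → turn +0·90°
n=2: pose=(7,0,W); sL=40/13, sR=40/13; mL=-40/13, mR=-40/13; mL+mR=-80/13 → advance -1; mR−mL=0 → turn +0·90°
n=3: pose=(8,0,W); sL=5, sR=5; mL=-5, mR=-5; mL+mR=-10 → advance -1; mR−mL=0 → turn +0·90°
n=4: pose=(9,0,W); sL=8, sR=8; mL=-8, mR=-8; mL+mR=-16 → advance -1; mR−mL=0 → turn +0·90°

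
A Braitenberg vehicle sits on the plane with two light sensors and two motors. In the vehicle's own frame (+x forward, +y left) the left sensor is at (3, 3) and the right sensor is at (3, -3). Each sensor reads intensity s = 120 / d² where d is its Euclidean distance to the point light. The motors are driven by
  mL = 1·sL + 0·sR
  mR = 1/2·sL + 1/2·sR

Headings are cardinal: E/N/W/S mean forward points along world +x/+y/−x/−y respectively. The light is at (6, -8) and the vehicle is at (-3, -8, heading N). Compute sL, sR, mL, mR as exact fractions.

40/51 8/3 40/51 88/51

left sensor world pos  = (-6, -5); dL² = 153
right sensor world pos = (0, -5); dR² = 45
sL = 120/153 = 40/51
sR = 120/45 = 8/3
mL = 1·sL + 0·sR = 40/51
mR = 1/2·sL + 1/2·sR = 88/51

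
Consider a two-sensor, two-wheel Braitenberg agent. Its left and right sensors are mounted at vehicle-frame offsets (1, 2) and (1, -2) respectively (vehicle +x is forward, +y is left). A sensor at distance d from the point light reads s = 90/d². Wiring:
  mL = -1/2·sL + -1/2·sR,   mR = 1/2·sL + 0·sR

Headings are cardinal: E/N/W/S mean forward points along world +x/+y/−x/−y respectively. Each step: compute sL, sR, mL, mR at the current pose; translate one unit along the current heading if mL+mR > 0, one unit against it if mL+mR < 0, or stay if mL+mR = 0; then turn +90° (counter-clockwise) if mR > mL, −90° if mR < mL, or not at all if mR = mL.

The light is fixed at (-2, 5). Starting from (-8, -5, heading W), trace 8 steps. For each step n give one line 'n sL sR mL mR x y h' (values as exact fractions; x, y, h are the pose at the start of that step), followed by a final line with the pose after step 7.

0 90/193 90/113 -13770/21809 45/193 -8 -5 W
1 9/13 9/17 -135/221 9/26 -7 -5 S
2 18/13 90/137 -1818/1781 9/13 -7 -4 E
3 45/64 9/8 -117/128 45/128 -8 -4 N
4 90/193 90/113 -13770/21809 45/193 -8 -5 W
5 9/13 9/17 -135/221 9/26 -7 -5 S
6 18/13 90/137 -1818/1781 9/13 -7 -4 E
7 45/64 9/8 -117/128 45/128 -8 -4 N
final -8 -5 W

n=0: pose=(-8,-5,W); sL=90/193, sR=90/113; mL=-13770/21809, mR=45/193; mL+mR=-45/113 → advance -1; mR−mL=18855/21809 → turn +1·90°
n=1: pose=(-7,-5,S); sL=9/13, sR=9/17; mL=-135/221, mR=9/26; mL+mR=-9/34 → advance -1; mR−mL=423/442 → turn +1·90°
n=2: pose=(-7,-4,E); sL=18/13, sR=90/137; mL=-1818/1781, mR=9/13; mL+mR=-45/137 → advance -1; mR−mL=3051/1781 → turn +1·90°
n=3: pose=(-8,-4,N); sL=45/64, sR=9/8; mL=-117/128, mR=45/128; mL+mR=-9/16 → advance -1; mR−mL=81/64 → turn +1·90°
n=4: pose=(-8,-5,W); sL=90/193, sR=90/113; mL=-13770/21809, mR=45/193; mL+mR=-45/113 → advance -1; mR−mL=18855/21809 → turn +1·90°
n=5: pose=(-7,-5,S); sL=9/13, sR=9/17; mL=-135/221, mR=9/26; mL+mR=-9/34 → advance -1; mR−mL=423/442 → turn +1·90°
n=6: pose=(-7,-4,E); sL=18/13, sR=90/137; mL=-1818/1781, mR=9/13; mL+mR=-45/137 → advance -1; mR−mL=3051/1781 → turn +1·90°
n=7: pose=(-8,-4,N); sL=45/64, sR=9/8; mL=-117/128, mR=45/128; mL+mR=-9/16 → advance -1; mR−mL=81/64 → turn +1·90°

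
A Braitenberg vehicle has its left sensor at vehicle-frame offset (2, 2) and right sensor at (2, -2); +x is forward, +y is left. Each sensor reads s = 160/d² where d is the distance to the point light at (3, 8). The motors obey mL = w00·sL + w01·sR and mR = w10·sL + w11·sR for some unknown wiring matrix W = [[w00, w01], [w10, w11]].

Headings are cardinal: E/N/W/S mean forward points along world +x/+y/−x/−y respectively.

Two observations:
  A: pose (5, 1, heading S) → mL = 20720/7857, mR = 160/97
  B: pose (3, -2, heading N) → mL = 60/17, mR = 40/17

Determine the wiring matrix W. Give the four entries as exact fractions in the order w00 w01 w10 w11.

1 1/2 1 0

obs A: pose=(5,1,S) → sL=160/97, sR=160/81, mL=20720/7857, mR=160/97
obs B: pose=(3,-2,N) → sL=40/17, sR=40/17, mL=60/17, mR=40/17
sensor matrix S = [[160/97, 160/81], [40/17, 40/17]]; det S = -102400/133569
solve [mL_A; mL_B] = S·[w00; w01] and [mR_A; mR_B] = S·[w10; w11]:
  w00 = 1, w01 = 1/2, w10 = 1, w11 = 0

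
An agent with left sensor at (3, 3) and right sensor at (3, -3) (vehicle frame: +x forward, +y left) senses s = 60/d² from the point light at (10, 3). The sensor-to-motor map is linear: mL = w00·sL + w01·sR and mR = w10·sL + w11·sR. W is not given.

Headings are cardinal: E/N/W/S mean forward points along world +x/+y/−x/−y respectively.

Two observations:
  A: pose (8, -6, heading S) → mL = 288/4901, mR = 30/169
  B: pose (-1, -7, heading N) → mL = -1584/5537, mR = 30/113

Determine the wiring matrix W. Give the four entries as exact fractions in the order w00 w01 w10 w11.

obs A: pose=(8,-6,S) → sL=12/29, sR=60/169, mL=288/4901, mR=30/169
obs B: pose=(-1,-7,N) → sL=12/49, sR=60/113, mL=-1584/5537, mR=30/113
sensor matrix S = [[12/29, 60/169], [12/49, 60/113]]; det S = 3602880/27136837
solve [mL_A; mL_B] = S·[w00; w01] and [mR_A; mR_B] = S·[w10; w11]:
  w00 = 1, w01 = -1, w10 = 0, w11 = 1/2

1 -1 0 1/2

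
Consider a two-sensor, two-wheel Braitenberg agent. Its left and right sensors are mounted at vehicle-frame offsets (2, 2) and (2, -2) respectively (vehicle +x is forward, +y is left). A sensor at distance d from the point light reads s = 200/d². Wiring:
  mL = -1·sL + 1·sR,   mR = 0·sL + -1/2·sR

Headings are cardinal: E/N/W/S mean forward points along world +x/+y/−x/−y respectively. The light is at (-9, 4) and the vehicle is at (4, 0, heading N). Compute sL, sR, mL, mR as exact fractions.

left sensor world pos  = (2, 2); dL² = 125
right sensor world pos = (6, 2); dR² = 229
sL = 200/125 = 8/5
sR = 200/229 = 200/229
mL = -1·sL + 1·sR = -832/1145
mR = 0·sL + -1/2·sR = -100/229

8/5 200/229 -832/1145 -100/229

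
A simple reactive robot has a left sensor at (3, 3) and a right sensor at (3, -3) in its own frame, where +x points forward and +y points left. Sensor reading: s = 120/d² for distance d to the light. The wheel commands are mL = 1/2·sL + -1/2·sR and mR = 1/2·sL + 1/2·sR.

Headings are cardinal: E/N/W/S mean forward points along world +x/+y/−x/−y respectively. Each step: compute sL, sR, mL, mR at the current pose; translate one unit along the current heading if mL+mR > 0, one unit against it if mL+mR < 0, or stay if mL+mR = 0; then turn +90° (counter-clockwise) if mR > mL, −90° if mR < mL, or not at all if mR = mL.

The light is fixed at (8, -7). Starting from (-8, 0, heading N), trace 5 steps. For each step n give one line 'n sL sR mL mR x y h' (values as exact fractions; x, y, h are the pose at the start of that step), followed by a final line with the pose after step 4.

n=0: pose=(-8,0,N); sL=120/461, sR=120/269; mL=-11520/124009, mR=43800/124009; mL+mR=120/461 → advance +1; mR−mL=120/269 → turn +1·90°
n=1: pose=(-8,1,W); sL=60/193, sR=60/241; mL=1440/46513, mR=13020/46513; mL+mR=60/193 → advance +1; mR−mL=60/241 → turn +1·90°
n=2: pose=(-9,1,S); sL=120/221, sR=24/85; mL=144/1105, mR=456/1105; mL+mR=120/221 → advance +1; mR−mL=24/85 → turn +1·90°
n=3: pose=(-9,0,E); sL=15/37, sR=30/53; mL=-315/3922, mR=1905/3922; mL+mR=15/37 → advance +1; mR−mL=30/53 → turn +1·90°
n=4: pose=(-8,0,N); sL=120/461, sR=120/269; mL=-11520/124009, mR=43800/124009; mL+mR=120/461 → advance +1; mR−mL=120/269 → turn +1·90°

0 120/461 120/269 -11520/124009 43800/124009 -8 0 N
1 60/193 60/241 1440/46513 13020/46513 -8 1 W
2 120/221 24/85 144/1105 456/1105 -9 1 S
3 15/37 30/53 -315/3922 1905/3922 -9 0 E
4 120/461 120/269 -11520/124009 43800/124009 -8 0 N
final -8 1 W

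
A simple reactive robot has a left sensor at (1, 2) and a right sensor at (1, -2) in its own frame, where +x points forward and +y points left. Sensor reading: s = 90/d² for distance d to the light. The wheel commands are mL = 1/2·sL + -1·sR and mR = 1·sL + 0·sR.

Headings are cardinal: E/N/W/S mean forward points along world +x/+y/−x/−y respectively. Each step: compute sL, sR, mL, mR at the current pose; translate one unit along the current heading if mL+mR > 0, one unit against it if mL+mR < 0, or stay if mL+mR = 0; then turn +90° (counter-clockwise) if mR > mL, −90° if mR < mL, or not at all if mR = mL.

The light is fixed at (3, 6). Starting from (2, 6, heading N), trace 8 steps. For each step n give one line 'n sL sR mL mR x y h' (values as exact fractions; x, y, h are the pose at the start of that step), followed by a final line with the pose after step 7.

0 9 45 -81/2 9 2 6 N
1 90/13 18 -189/13 90/13 2 5 W
2 45/4 45/4 -45/8 45/4 3 5 S
3 90 90/17 675/17 90 3 4 E
4 45 9 27/2 45 4 4 N
5 10 90 -85 10 4 5 W
6 9/2 45/2 -81/4 9/2 5 5 S
7 90/13 90/13 -45/13 90/13 5 6 E
final 6 6 N

n=0: pose=(2,6,N); sL=9, sR=45; mL=-81/2, mR=9; mL+mR=-63/2 → advance -1; mR−mL=99/2 → turn +1·90°
n=1: pose=(2,5,W); sL=90/13, sR=18; mL=-189/13, mR=90/13; mL+mR=-99/13 → advance -1; mR−mL=279/13 → turn +1·90°
n=2: pose=(3,5,S); sL=45/4, sR=45/4; mL=-45/8, mR=45/4; mL+mR=45/8 → advance +1; mR−mL=135/8 → turn +1·90°
n=3: pose=(3,4,E); sL=90, sR=90/17; mL=675/17, mR=90; mL+mR=2205/17 → advance +1; mR−mL=855/17 → turn +1·90°
n=4: pose=(4,4,N); sL=45, sR=9; mL=27/2, mR=45; mL+mR=117/2 → advance +1; mR−mL=63/2 → turn +1·90°
n=5: pose=(4,5,W); sL=10, sR=90; mL=-85, mR=10; mL+mR=-75 → advance -1; mR−mL=95 → turn +1·90°
n=6: pose=(5,5,S); sL=9/2, sR=45/2; mL=-81/4, mR=9/2; mL+mR=-63/4 → advance -1; mR−mL=99/4 → turn +1·90°
n=7: pose=(5,6,E); sL=90/13, sR=90/13; mL=-45/13, mR=90/13; mL+mR=45/13 → advance +1; mR−mL=135/13 → turn +1·90°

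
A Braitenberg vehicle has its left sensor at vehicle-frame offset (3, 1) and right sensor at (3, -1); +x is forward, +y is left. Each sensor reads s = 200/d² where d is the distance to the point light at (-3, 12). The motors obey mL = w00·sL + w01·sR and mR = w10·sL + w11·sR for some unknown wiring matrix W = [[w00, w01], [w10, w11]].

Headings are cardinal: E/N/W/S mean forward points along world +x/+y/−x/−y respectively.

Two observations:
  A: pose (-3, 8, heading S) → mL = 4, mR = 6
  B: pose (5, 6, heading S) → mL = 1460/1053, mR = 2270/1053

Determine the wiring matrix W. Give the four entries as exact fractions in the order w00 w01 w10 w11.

1/2 1/2 1/2 1

obs A: pose=(-3,8,S) → sL=4, sR=4, mL=4, mR=6
obs B: pose=(5,6,S) → sL=100/81, sR=20/13, mL=1460/1053, mR=2270/1053
sensor matrix S = [[4, 4], [100/81, 20/13]]; det S = 1280/1053
solve [mL_A; mL_B] = S·[w00; w01] and [mR_A; mR_B] = S·[w10; w11]:
  w00 = 1/2, w01 = 1/2, w10 = 1/2, w11 = 1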